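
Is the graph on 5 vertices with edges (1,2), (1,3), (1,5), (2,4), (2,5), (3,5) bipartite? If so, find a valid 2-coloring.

Step 1: Attempt 2-coloring using BFS:
  Start at vertex 1, assign color 0
  Color vertex 2 with color 1 (neighbor of 1)
  Color vertex 3 with color 1 (neighbor of 1)
  Color vertex 5 with color 1 (neighbor of 1)
  Color vertex 4 with color 0 (neighbor of 2)

Step 2: Conflict found! Vertices 2 and 5 are adjacent but have the same color.
This means the graph contains an odd cycle.

The graph is NOT bipartite.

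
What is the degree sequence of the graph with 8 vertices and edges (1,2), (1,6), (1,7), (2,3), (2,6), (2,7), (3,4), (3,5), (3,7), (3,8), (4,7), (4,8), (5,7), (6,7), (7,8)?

Step 1: Count edges incident to each vertex:
  deg(1) = 3 (neighbors: 2, 6, 7)
  deg(2) = 4 (neighbors: 1, 3, 6, 7)
  deg(3) = 5 (neighbors: 2, 4, 5, 7, 8)
  deg(4) = 3 (neighbors: 3, 7, 8)
  deg(5) = 2 (neighbors: 3, 7)
  deg(6) = 3 (neighbors: 1, 2, 7)
  deg(7) = 7 (neighbors: 1, 2, 3, 4, 5, 6, 8)
  deg(8) = 3 (neighbors: 3, 4, 7)

Step 2: Sort degrees in non-increasing order:
  Degrees: [3, 4, 5, 3, 2, 3, 7, 3] -> sorted: [7, 5, 4, 3, 3, 3, 3, 2]

Degree sequence: [7, 5, 4, 3, 3, 3, 3, 2]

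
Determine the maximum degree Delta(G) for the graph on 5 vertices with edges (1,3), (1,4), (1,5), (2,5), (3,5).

Step 1: Count edges incident to each vertex:
  deg(1) = 3 (neighbors: 3, 4, 5)
  deg(2) = 1 (neighbors: 5)
  deg(3) = 2 (neighbors: 1, 5)
  deg(4) = 1 (neighbors: 1)
  deg(5) = 3 (neighbors: 1, 2, 3)

Step 2: Find maximum:
  max(3, 1, 2, 1, 3) = 3 (vertex 1)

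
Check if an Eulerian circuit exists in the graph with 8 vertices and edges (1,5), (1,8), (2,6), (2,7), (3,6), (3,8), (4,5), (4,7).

Step 1: Find the degree of each vertex:
  deg(1) = 2
  deg(2) = 2
  deg(3) = 2
  deg(4) = 2
  deg(5) = 2
  deg(6) = 2
  deg(7) = 2
  deg(8) = 2

Step 2: Count vertices with odd degree:
  All vertices have even degree (0 odd-degree vertices)

Step 3: Apply Euler's theorem:
  - Eulerian circuit exists iff graph is connected and all vertices have even degree
  - Eulerian path exists iff graph is connected and has 0 or 2 odd-degree vertices

Graph is connected with 0 odd-degree vertices.
Both Eulerian circuit and Eulerian path exist.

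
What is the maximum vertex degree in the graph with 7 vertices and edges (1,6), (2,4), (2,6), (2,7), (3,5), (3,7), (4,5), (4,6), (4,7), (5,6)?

Step 1: Count edges incident to each vertex:
  deg(1) = 1 (neighbors: 6)
  deg(2) = 3 (neighbors: 4, 6, 7)
  deg(3) = 2 (neighbors: 5, 7)
  deg(4) = 4 (neighbors: 2, 5, 6, 7)
  deg(5) = 3 (neighbors: 3, 4, 6)
  deg(6) = 4 (neighbors: 1, 2, 4, 5)
  deg(7) = 3 (neighbors: 2, 3, 4)

Step 2: Find maximum:
  max(1, 3, 2, 4, 3, 4, 3) = 4 (vertex 4)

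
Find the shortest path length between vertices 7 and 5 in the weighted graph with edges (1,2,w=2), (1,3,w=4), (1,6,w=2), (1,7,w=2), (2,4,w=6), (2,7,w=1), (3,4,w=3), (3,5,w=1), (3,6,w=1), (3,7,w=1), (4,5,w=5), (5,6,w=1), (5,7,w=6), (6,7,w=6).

Step 1: Build adjacency list with weights:
  1: 2(w=2), 3(w=4), 6(w=2), 7(w=2)
  2: 1(w=2), 4(w=6), 7(w=1)
  3: 1(w=4), 4(w=3), 5(w=1), 6(w=1), 7(w=1)
  4: 2(w=6), 3(w=3), 5(w=5)
  5: 3(w=1), 4(w=5), 6(w=1), 7(w=6)
  6: 1(w=2), 3(w=1), 5(w=1), 7(w=6)
  7: 1(w=2), 2(w=1), 3(w=1), 5(w=6), 6(w=6)

Step 2: Apply Dijkstra's algorithm from vertex 7:
  Visit vertex 7 (distance=0)
    Update dist[1] = 2
    Update dist[2] = 1
    Update dist[3] = 1
    Update dist[5] = 6
    Update dist[6] = 6
  Visit vertex 2 (distance=1)
    Update dist[4] = 7
  Visit vertex 3 (distance=1)
    Update dist[4] = 4
    Update dist[5] = 2
    Update dist[6] = 2
  Visit vertex 1 (distance=2)
  Visit vertex 5 (distance=2)

Step 3: Shortest path: 7 -> 3 -> 5
Total weight: 1 + 1 = 2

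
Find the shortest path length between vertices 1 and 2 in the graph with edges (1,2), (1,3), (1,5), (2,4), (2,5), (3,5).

Step 1: Build adjacency list:
  1: 2, 3, 5
  2: 1, 4, 5
  3: 1, 5
  4: 2
  5: 1, 2, 3

Step 2: BFS from vertex 1 to find shortest path to 2:
  vertex 2 reached at distance 1

Step 3: Shortest path: 1 -> 2
Path length: 1 edge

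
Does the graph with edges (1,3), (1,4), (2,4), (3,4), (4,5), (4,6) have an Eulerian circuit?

Step 1: Find the degree of each vertex:
  deg(1) = 2
  deg(2) = 1
  deg(3) = 2
  deg(4) = 5
  deg(5) = 1
  deg(6) = 1

Step 2: Count vertices with odd degree:
  Odd-degree vertices: 2, 4, 5, 6 (4 total)

Step 3: Apply Euler's theorem:
  - Eulerian circuit exists iff graph is connected and all vertices have even degree
  - Eulerian path exists iff graph is connected and has 0 or 2 odd-degree vertices

Graph has 4 odd-degree vertices (need 0 or 2).
Neither Eulerian path nor Eulerian circuit exists.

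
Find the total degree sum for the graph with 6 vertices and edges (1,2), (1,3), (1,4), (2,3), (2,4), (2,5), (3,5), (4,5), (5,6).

Step 1: Count edges incident to each vertex:
  deg(1) = 3 (neighbors: 2, 3, 4)
  deg(2) = 4 (neighbors: 1, 3, 4, 5)
  deg(3) = 3 (neighbors: 1, 2, 5)
  deg(4) = 3 (neighbors: 1, 2, 5)
  deg(5) = 4 (neighbors: 2, 3, 4, 6)
  deg(6) = 1 (neighbors: 5)

Step 2: Sum all degrees:
  3 + 4 + 3 + 3 + 4 + 1 = 18

Verification: sum of degrees = 2 * |E| = 2 * 9 = 18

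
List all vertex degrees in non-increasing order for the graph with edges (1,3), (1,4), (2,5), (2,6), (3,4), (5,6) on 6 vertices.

Step 1: Count edges incident to each vertex:
  deg(1) = 2 (neighbors: 3, 4)
  deg(2) = 2 (neighbors: 5, 6)
  deg(3) = 2 (neighbors: 1, 4)
  deg(4) = 2 (neighbors: 1, 3)
  deg(5) = 2 (neighbors: 2, 6)
  deg(6) = 2 (neighbors: 2, 5)

Step 2: Sort degrees in non-increasing order:
  Degrees: [2, 2, 2, 2, 2, 2] -> sorted: [2, 2, 2, 2, 2, 2]

Degree sequence: [2, 2, 2, 2, 2, 2]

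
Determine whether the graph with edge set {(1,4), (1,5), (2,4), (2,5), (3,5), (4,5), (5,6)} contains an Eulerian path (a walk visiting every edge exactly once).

Step 1: Find the degree of each vertex:
  deg(1) = 2
  deg(2) = 2
  deg(3) = 1
  deg(4) = 3
  deg(5) = 5
  deg(6) = 1

Step 2: Count vertices with odd degree:
  Odd-degree vertices: 3, 4, 5, 6 (4 total)

Step 3: Apply Euler's theorem:
  - Eulerian circuit exists iff graph is connected and all vertices have even degree
  - Eulerian path exists iff graph is connected and has 0 or 2 odd-degree vertices

Graph has 4 odd-degree vertices (need 0 or 2).
Neither Eulerian path nor Eulerian circuit exists.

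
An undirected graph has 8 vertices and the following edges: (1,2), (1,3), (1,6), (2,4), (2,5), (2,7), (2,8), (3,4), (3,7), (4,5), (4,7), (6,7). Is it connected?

Step 1: Build adjacency list from edges:
  1: 2, 3, 6
  2: 1, 4, 5, 7, 8
  3: 1, 4, 7
  4: 2, 3, 5, 7
  5: 2, 4
  6: 1, 7
  7: 2, 3, 4, 6
  8: 2

Step 2: Run BFS/DFS from vertex 1:
  Visited: {1, 2, 3, 6, 4, 5, 7, 8}
  Reached 8 of 8 vertices

Step 3: All 8 vertices reached from vertex 1, so the graph is connected.
Answer: Yes, the graph is connected.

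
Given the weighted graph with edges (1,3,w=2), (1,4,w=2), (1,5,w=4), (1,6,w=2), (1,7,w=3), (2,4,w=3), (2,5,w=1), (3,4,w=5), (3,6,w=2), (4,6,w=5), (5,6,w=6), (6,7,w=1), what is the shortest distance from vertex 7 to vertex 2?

Step 1: Build adjacency list with weights:
  1: 3(w=2), 4(w=2), 5(w=4), 6(w=2), 7(w=3)
  2: 4(w=3), 5(w=1)
  3: 1(w=2), 4(w=5), 6(w=2)
  4: 1(w=2), 2(w=3), 3(w=5), 6(w=5)
  5: 1(w=4), 2(w=1), 6(w=6)
  6: 1(w=2), 3(w=2), 4(w=5), 5(w=6), 7(w=1)
  7: 1(w=3), 6(w=1)

Step 2: Apply Dijkstra's algorithm from vertex 7:
  Visit vertex 7 (distance=0)
    Update dist[1] = 3
    Update dist[6] = 1
  Visit vertex 6 (distance=1)
    Update dist[3] = 3
    Update dist[4] = 6
    Update dist[5] = 7
  Visit vertex 1 (distance=3)
    Update dist[4] = 5
  Visit vertex 3 (distance=3)
  Visit vertex 4 (distance=5)
    Update dist[2] = 8
  Visit vertex 5 (distance=7)
  Visit vertex 2 (distance=8)

Step 3: Shortest path: 7 -> 6 -> 5 -> 2
Total weight: 1 + 6 + 1 = 8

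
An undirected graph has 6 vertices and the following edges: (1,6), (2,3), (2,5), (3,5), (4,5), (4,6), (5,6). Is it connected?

Step 1: Build adjacency list from edges:
  1: 6
  2: 3, 5
  3: 2, 5
  4: 5, 6
  5: 2, 3, 4, 6
  6: 1, 4, 5

Step 2: Run BFS/DFS from vertex 1:
  Visited: {1, 6, 4, 5, 2, 3}
  Reached 6 of 6 vertices

Step 3: All 6 vertices reached from vertex 1, so the graph is connected.
Answer: Yes, the graph is connected.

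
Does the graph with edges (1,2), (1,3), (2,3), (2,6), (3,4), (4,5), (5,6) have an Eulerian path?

Step 1: Find the degree of each vertex:
  deg(1) = 2
  deg(2) = 3
  deg(3) = 3
  deg(4) = 2
  deg(5) = 2
  deg(6) = 2

Step 2: Count vertices with odd degree:
  Odd-degree vertices: 2, 3 (2 total)

Step 3: Apply Euler's theorem:
  - Eulerian circuit exists iff graph is connected and all vertices have even degree
  - Eulerian path exists iff graph is connected and has 0 or 2 odd-degree vertices

Graph is connected with exactly 2 odd-degree vertices (2, 3).
Eulerian path exists (starting and ending at the odd-degree vertices), but no Eulerian circuit.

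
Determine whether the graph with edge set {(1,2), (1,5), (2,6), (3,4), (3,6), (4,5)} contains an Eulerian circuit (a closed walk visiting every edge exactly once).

Step 1: Find the degree of each vertex:
  deg(1) = 2
  deg(2) = 2
  deg(3) = 2
  deg(4) = 2
  deg(5) = 2
  deg(6) = 2

Step 2: Count vertices with odd degree:
  All vertices have even degree (0 odd-degree vertices)

Step 3: Apply Euler's theorem:
  - Eulerian circuit exists iff graph is connected and all vertices have even degree
  - Eulerian path exists iff graph is connected and has 0 or 2 odd-degree vertices

Graph is connected with 0 odd-degree vertices.
Both Eulerian circuit and Eulerian path exist.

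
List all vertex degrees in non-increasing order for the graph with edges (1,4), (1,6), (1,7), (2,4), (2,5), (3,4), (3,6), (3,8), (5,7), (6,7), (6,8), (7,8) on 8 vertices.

Step 1: Count edges incident to each vertex:
  deg(1) = 3 (neighbors: 4, 6, 7)
  deg(2) = 2 (neighbors: 4, 5)
  deg(3) = 3 (neighbors: 4, 6, 8)
  deg(4) = 3 (neighbors: 1, 2, 3)
  deg(5) = 2 (neighbors: 2, 7)
  deg(6) = 4 (neighbors: 1, 3, 7, 8)
  deg(7) = 4 (neighbors: 1, 5, 6, 8)
  deg(8) = 3 (neighbors: 3, 6, 7)

Step 2: Sort degrees in non-increasing order:
  Degrees: [3, 2, 3, 3, 2, 4, 4, 3] -> sorted: [4, 4, 3, 3, 3, 3, 2, 2]

Degree sequence: [4, 4, 3, 3, 3, 3, 2, 2]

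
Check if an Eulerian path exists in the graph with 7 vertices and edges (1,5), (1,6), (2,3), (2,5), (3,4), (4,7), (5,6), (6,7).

Step 1: Find the degree of each vertex:
  deg(1) = 2
  deg(2) = 2
  deg(3) = 2
  deg(4) = 2
  deg(5) = 3
  deg(6) = 3
  deg(7) = 2

Step 2: Count vertices with odd degree:
  Odd-degree vertices: 5, 6 (2 total)

Step 3: Apply Euler's theorem:
  - Eulerian circuit exists iff graph is connected and all vertices have even degree
  - Eulerian path exists iff graph is connected and has 0 or 2 odd-degree vertices

Graph is connected with exactly 2 odd-degree vertices (5, 6).
Eulerian path exists (starting and ending at the odd-degree vertices), but no Eulerian circuit.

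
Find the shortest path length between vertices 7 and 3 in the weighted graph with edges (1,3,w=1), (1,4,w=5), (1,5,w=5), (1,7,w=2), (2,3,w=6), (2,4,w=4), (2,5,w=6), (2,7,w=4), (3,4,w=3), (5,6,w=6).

Step 1: Build adjacency list with weights:
  1: 3(w=1), 4(w=5), 5(w=5), 7(w=2)
  2: 3(w=6), 4(w=4), 5(w=6), 7(w=4)
  3: 1(w=1), 2(w=6), 4(w=3)
  4: 1(w=5), 2(w=4), 3(w=3)
  5: 1(w=5), 2(w=6), 6(w=6)
  6: 5(w=6)
  7: 1(w=2), 2(w=4)

Step 2: Apply Dijkstra's algorithm from vertex 7:
  Visit vertex 7 (distance=0)
    Update dist[1] = 2
    Update dist[2] = 4
  Visit vertex 1 (distance=2)
    Update dist[3] = 3
    Update dist[4] = 7
    Update dist[5] = 7
  Visit vertex 3 (distance=3)
    Update dist[4] = 6

Step 3: Shortest path: 7 -> 1 -> 3
Total weight: 2 + 1 = 3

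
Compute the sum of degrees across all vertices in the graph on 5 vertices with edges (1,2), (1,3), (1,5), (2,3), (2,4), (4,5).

Step 1: Count edges incident to each vertex:
  deg(1) = 3 (neighbors: 2, 3, 5)
  deg(2) = 3 (neighbors: 1, 3, 4)
  deg(3) = 2 (neighbors: 1, 2)
  deg(4) = 2 (neighbors: 2, 5)
  deg(5) = 2 (neighbors: 1, 4)

Step 2: Sum all degrees:
  3 + 3 + 2 + 2 + 2 = 12

Verification: sum of degrees = 2 * |E| = 2 * 6 = 12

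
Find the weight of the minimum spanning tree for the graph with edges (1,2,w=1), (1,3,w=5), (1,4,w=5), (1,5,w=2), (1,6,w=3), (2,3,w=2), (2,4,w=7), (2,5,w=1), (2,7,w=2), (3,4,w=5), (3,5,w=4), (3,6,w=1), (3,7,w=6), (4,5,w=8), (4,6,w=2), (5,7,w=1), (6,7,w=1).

Apply Kruskal's algorithm (sort edges by weight, add if no cycle):

Sorted edges by weight:
  (1,2) w=1
  (2,5) w=1
  (3,6) w=1
  (5,7) w=1
  (6,7) w=1
  (1,5) w=2
  (2,7) w=2
  (2,3) w=2
  (4,6) w=2
  (1,6) w=3
  (3,5) w=4
  (1,3) w=5
  (1,4) w=5
  (3,4) w=5
  (3,7) w=6
  (2,4) w=7
  (4,5) w=8

Add edge (1,2) w=1 -- no cycle. Running total: 1
Add edge (2,5) w=1 -- no cycle. Running total: 2
Add edge (3,6) w=1 -- no cycle. Running total: 3
Add edge (5,7) w=1 -- no cycle. Running total: 4
Add edge (6,7) w=1 -- no cycle. Running total: 5
Skip edge (1,5) w=2 -- would create cycle
Skip edge (2,7) w=2 -- would create cycle
Skip edge (2,3) w=2 -- would create cycle
Add edge (4,6) w=2 -- no cycle. Running total: 7

MST edges: (1,2,w=1), (2,5,w=1), (3,6,w=1), (5,7,w=1), (6,7,w=1), (4,6,w=2)
Total MST weight: 1 + 1 + 1 + 1 + 1 + 2 = 7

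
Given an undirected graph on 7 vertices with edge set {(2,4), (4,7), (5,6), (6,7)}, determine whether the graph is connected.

Step 1: Build adjacency list from edges:
  1: (none)
  2: 4
  3: (none)
  4: 2, 7
  5: 6
  6: 5, 7
  7: 4, 6

Step 2: Run BFS/DFS from vertex 1:
  Visited: {1}
  Reached 1 of 7 vertices

Step 3: Only 1 of 7 vertices reached. Graph is disconnected.
Connected components: {1}, {2, 4, 5, 6, 7}, {3}
Answer: No, the graph is not connected (3 components).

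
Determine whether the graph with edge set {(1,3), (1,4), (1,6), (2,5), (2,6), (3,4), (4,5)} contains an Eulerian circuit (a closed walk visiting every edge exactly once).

Step 1: Find the degree of each vertex:
  deg(1) = 3
  deg(2) = 2
  deg(3) = 2
  deg(4) = 3
  deg(5) = 2
  deg(6) = 2

Step 2: Count vertices with odd degree:
  Odd-degree vertices: 1, 4 (2 total)

Step 3: Apply Euler's theorem:
  - Eulerian circuit exists iff graph is connected and all vertices have even degree
  - Eulerian path exists iff graph is connected and has 0 or 2 odd-degree vertices

Graph is connected with exactly 2 odd-degree vertices (1, 4).
Eulerian path exists (starting and ending at the odd-degree vertices), but no Eulerian circuit.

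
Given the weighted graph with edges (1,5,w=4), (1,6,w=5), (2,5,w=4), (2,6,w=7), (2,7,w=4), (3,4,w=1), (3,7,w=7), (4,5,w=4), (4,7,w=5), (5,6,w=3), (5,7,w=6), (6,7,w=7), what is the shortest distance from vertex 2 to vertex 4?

Step 1: Build adjacency list with weights:
  1: 5(w=4), 6(w=5)
  2: 5(w=4), 6(w=7), 7(w=4)
  3: 4(w=1), 7(w=7)
  4: 3(w=1), 5(w=4), 7(w=5)
  5: 1(w=4), 2(w=4), 4(w=4), 6(w=3), 7(w=6)
  6: 1(w=5), 2(w=7), 5(w=3), 7(w=7)
  7: 2(w=4), 3(w=7), 4(w=5), 5(w=6), 6(w=7)

Step 2: Apply Dijkstra's algorithm from vertex 2:
  Visit vertex 2 (distance=0)
    Update dist[5] = 4
    Update dist[6] = 7
    Update dist[7] = 4
  Visit vertex 5 (distance=4)
    Update dist[1] = 8
    Update dist[4] = 8
  Visit vertex 7 (distance=4)
    Update dist[3] = 11
  Visit vertex 6 (distance=7)
  Visit vertex 1 (distance=8)
  Visit vertex 4 (distance=8)
    Update dist[3] = 9

Step 3: Shortest path: 2 -> 5 -> 4
Total weight: 4 + 4 = 8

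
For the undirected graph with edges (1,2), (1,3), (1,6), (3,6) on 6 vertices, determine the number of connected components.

Step 1: Build adjacency list from edges:
  1: 2, 3, 6
  2: 1
  3: 1, 6
  4: (none)
  5: (none)
  6: 1, 3

Step 2: Run BFS/DFS from vertex 1:
  Visited: {1, 2, 3, 6}
  Reached 4 of 6 vertices

Step 3: Only 4 of 6 vertices reached. Graph is disconnected.
Connected components: {1, 2, 3, 6}, {4}, {5}
Number of connected components: 3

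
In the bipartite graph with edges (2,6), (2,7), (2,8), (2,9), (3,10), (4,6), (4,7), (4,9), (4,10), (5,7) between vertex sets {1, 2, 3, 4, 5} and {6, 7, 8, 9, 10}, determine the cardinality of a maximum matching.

Step 1: List the neighbors of each left vertex:
  1: (none)
  2: 6, 7, 8, 9
  3: 10
  4: 6, 7, 9, 10
  5: 7

Step 2: Greedily match left vertices, then look for augmenting paths:
  Match 2 -- 6
  Match 3 -- 10
  Match 4 -- 9
  Match 5 -- 7
  No augmenting path remains.

Step 3: Verify this is maximum:
  Matching has size 4. The vertex set {2, 3, 4, 5} covers every edge and has size 4; any matching has at most one edge per cover vertex, so 4 is maximum (König's theorem).

Maximum matching: {(2,6), (3,10), (4,9), (5,7)}
Size: 4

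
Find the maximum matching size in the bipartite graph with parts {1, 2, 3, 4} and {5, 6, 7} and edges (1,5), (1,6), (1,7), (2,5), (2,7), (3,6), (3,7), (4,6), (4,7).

Step 1: List the neighbors of each left vertex:
  1: 5, 6, 7
  2: 5, 7
  3: 6, 7
  4: 6, 7

Step 2: Greedily match left vertices, then look for augmenting paths:
  Match 1 -- 5
  Match 2 -- 7
  Match 3 -- 6
  No augmenting path remains.

Step 3: Verify this is maximum:
  Matching size 3 = min(|L|, |R|) = min(4, 3), which is an upper bound, so this matching is maximum.

Maximum matching: {(1,5), (2,7), (3,6)}
Size: 3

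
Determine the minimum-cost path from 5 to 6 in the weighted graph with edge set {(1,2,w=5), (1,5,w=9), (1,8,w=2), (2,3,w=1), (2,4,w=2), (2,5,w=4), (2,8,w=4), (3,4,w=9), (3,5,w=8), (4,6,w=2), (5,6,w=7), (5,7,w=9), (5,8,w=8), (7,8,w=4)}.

Step 1: Build adjacency list with weights:
  1: 2(w=5), 5(w=9), 8(w=2)
  2: 1(w=5), 3(w=1), 4(w=2), 5(w=4), 8(w=4)
  3: 2(w=1), 4(w=9), 5(w=8)
  4: 2(w=2), 3(w=9), 6(w=2)
  5: 1(w=9), 2(w=4), 3(w=8), 6(w=7), 7(w=9), 8(w=8)
  6: 4(w=2), 5(w=7)
  7: 5(w=9), 8(w=4)
  8: 1(w=2), 2(w=4), 5(w=8), 7(w=4)

Step 2: Apply Dijkstra's algorithm from vertex 5:
  Visit vertex 5 (distance=0)
    Update dist[1] = 9
    Update dist[2] = 4
    Update dist[3] = 8
    Update dist[6] = 7
    Update dist[7] = 9
    Update dist[8] = 8
  Visit vertex 2 (distance=4)
    Update dist[3] = 5
    Update dist[4] = 6
  Visit vertex 3 (distance=5)
  Visit vertex 4 (distance=6)
  Visit vertex 6 (distance=7)

Step 3: Shortest path: 5 -> 6
Total weight: 7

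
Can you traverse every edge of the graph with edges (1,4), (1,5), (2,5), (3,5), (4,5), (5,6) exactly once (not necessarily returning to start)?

Step 1: Find the degree of each vertex:
  deg(1) = 2
  deg(2) = 1
  deg(3) = 1
  deg(4) = 2
  deg(5) = 5
  deg(6) = 1

Step 2: Count vertices with odd degree:
  Odd-degree vertices: 2, 3, 5, 6 (4 total)

Step 3: Apply Euler's theorem:
  - Eulerian circuit exists iff graph is connected and all vertices have even degree
  - Eulerian path exists iff graph is connected and has 0 or 2 odd-degree vertices

Graph has 4 odd-degree vertices (need 0 or 2).
Neither Eulerian path nor Eulerian circuit exists.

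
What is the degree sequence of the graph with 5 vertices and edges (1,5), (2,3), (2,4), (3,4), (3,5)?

Step 1: Count edges incident to each vertex:
  deg(1) = 1 (neighbors: 5)
  deg(2) = 2 (neighbors: 3, 4)
  deg(3) = 3 (neighbors: 2, 4, 5)
  deg(4) = 2 (neighbors: 2, 3)
  deg(5) = 2 (neighbors: 1, 3)

Step 2: Sort degrees in non-increasing order:
  Degrees: [1, 2, 3, 2, 2] -> sorted: [3, 2, 2, 2, 1]

Degree sequence: [3, 2, 2, 2, 1]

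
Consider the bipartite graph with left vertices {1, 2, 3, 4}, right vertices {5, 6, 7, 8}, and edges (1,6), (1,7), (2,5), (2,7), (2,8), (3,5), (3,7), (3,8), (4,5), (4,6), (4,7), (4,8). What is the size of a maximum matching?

Step 1: List the neighbors of each left vertex:
  1: 6, 7
  2: 5, 7, 8
  3: 5, 7, 8
  4: 5, 6, 7, 8

Step 2: Greedily match left vertices, then look for augmenting paths:
  Match 1 -- 6
  Match 2 -- 5
  Match 3 -- 7
  Match 4 -- 8
  No augmenting path remains.

Step 3: Verify this is maximum:
  Matching size 4 = min(|L|, |R|) = min(4, 4), which is an upper bound, so this matching is maximum.

Maximum matching: {(1,6), (2,5), (3,7), (4,8)}
Size: 4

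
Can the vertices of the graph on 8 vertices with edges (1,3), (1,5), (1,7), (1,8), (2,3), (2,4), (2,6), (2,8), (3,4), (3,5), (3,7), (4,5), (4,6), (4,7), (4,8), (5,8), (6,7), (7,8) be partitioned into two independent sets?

Step 1: Attempt 2-coloring using BFS:
  Start at vertex 1, assign color 0
  Color vertex 3 with color 1 (neighbor of 1)
  Color vertex 5 with color 1 (neighbor of 1)
  Color vertex 7 with color 1 (neighbor of 1)
  Color vertex 8 with color 1 (neighbor of 1)
  Color vertex 2 with color 0 (neighbor of 3)
  Color vertex 4 with color 0 (neighbor of 3)

Step 2: Conflict found! Vertices 3 and 5 are adjacent but have the same color.
This means the graph contains an odd cycle.

The graph is NOT bipartite.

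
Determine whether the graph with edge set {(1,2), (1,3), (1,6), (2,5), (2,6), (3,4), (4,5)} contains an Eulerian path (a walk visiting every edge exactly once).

Step 1: Find the degree of each vertex:
  deg(1) = 3
  deg(2) = 3
  deg(3) = 2
  deg(4) = 2
  deg(5) = 2
  deg(6) = 2

Step 2: Count vertices with odd degree:
  Odd-degree vertices: 1, 2 (2 total)

Step 3: Apply Euler's theorem:
  - Eulerian circuit exists iff graph is connected and all vertices have even degree
  - Eulerian path exists iff graph is connected and has 0 or 2 odd-degree vertices

Graph is connected with exactly 2 odd-degree vertices (1, 2).
Eulerian path exists (starting and ending at the odd-degree vertices), but no Eulerian circuit.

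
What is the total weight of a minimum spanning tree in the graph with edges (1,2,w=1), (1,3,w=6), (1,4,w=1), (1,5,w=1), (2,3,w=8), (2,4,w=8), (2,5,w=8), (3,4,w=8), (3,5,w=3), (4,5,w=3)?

Apply Kruskal's algorithm (sort edges by weight, add if no cycle):

Sorted edges by weight:
  (1,5) w=1
  (1,2) w=1
  (1,4) w=1
  (3,5) w=3
  (4,5) w=3
  (1,3) w=6
  (2,4) w=8
  (2,5) w=8
  (2,3) w=8
  (3,4) w=8

Add edge (1,5) w=1 -- no cycle. Running total: 1
Add edge (1,2) w=1 -- no cycle. Running total: 2
Add edge (1,4) w=1 -- no cycle. Running total: 3
Add edge (3,5) w=3 -- no cycle. Running total: 6

MST edges: (1,5,w=1), (1,2,w=1), (1,4,w=1), (3,5,w=3)
Total MST weight: 1 + 1 + 1 + 3 = 6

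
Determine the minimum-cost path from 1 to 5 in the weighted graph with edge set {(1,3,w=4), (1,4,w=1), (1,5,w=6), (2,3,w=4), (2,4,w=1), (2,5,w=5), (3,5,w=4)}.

Step 1: Build adjacency list with weights:
  1: 3(w=4), 4(w=1), 5(w=6)
  2: 3(w=4), 4(w=1), 5(w=5)
  3: 1(w=4), 2(w=4), 5(w=4)
  4: 1(w=1), 2(w=1)
  5: 1(w=6), 2(w=5), 3(w=4)

Step 2: Apply Dijkstra's algorithm from vertex 1:
  Visit vertex 1 (distance=0)
    Update dist[3] = 4
    Update dist[4] = 1
    Update dist[5] = 6
  Visit vertex 4 (distance=1)
    Update dist[2] = 2
  Visit vertex 2 (distance=2)
  Visit vertex 3 (distance=4)
  Visit vertex 5 (distance=6)

Step 3: Shortest path: 1 -> 5
Total weight: 6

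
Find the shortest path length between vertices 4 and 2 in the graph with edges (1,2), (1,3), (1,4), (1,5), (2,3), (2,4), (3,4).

Step 1: Build adjacency list:
  1: 2, 3, 4, 5
  2: 1, 3, 4
  3: 1, 2, 4
  4: 1, 2, 3
  5: 1

Step 2: BFS from vertex 4 to find shortest path to 2:
  vertex 1 reached at distance 1
  vertex 2 reached at distance 1

Step 3: Shortest path: 4 -> 2
Path length: 1 edge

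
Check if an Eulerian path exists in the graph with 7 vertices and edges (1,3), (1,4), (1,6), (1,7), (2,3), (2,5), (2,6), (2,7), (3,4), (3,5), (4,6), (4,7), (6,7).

Step 1: Find the degree of each vertex:
  deg(1) = 4
  deg(2) = 4
  deg(3) = 4
  deg(4) = 4
  deg(5) = 2
  deg(6) = 4
  deg(7) = 4

Step 2: Count vertices with odd degree:
  All vertices have even degree (0 odd-degree vertices)

Step 3: Apply Euler's theorem:
  - Eulerian circuit exists iff graph is connected and all vertices have even degree
  - Eulerian path exists iff graph is connected and has 0 or 2 odd-degree vertices

Graph is connected with 0 odd-degree vertices.
Both Eulerian circuit and Eulerian path exist.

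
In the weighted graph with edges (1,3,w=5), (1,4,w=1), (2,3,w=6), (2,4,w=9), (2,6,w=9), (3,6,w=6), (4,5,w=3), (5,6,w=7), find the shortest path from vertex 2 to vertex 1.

Step 1: Build adjacency list with weights:
  1: 3(w=5), 4(w=1)
  2: 3(w=6), 4(w=9), 6(w=9)
  3: 1(w=5), 2(w=6), 6(w=6)
  4: 1(w=1), 2(w=9), 5(w=3)
  5: 4(w=3), 6(w=7)
  6: 2(w=9), 3(w=6), 5(w=7)

Step 2: Apply Dijkstra's algorithm from vertex 2:
  Visit vertex 2 (distance=0)
    Update dist[3] = 6
    Update dist[4] = 9
    Update dist[6] = 9
  Visit vertex 3 (distance=6)
    Update dist[1] = 11
  Visit vertex 4 (distance=9)
    Update dist[1] = 10
    Update dist[5] = 12
  Visit vertex 6 (distance=9)
  Visit vertex 1 (distance=10)

Step 3: Shortest path: 2 -> 4 -> 1
Total weight: 9 + 1 = 10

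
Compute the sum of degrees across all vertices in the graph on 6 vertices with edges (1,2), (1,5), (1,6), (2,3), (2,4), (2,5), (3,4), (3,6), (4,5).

Step 1: Count edges incident to each vertex:
  deg(1) = 3 (neighbors: 2, 5, 6)
  deg(2) = 4 (neighbors: 1, 3, 4, 5)
  deg(3) = 3 (neighbors: 2, 4, 6)
  deg(4) = 3 (neighbors: 2, 3, 5)
  deg(5) = 3 (neighbors: 1, 2, 4)
  deg(6) = 2 (neighbors: 1, 3)

Step 2: Sum all degrees:
  3 + 4 + 3 + 3 + 3 + 2 = 18

Verification: sum of degrees = 2 * |E| = 2 * 9 = 18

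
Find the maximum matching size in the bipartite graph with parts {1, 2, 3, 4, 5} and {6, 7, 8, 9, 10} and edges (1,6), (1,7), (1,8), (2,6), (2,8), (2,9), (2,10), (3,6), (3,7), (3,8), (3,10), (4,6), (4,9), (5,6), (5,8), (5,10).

Step 1: List the neighbors of each left vertex:
  1: 6, 7, 8
  2: 6, 8, 9, 10
  3: 6, 7, 8, 10
  4: 6, 9
  5: 6, 8, 10

Step 2: Greedily match left vertices, then look for augmenting paths:
  Match 1 -- 6
  Match 2 -- 8
  Match 3 -- 7
  Match 4 -- 9
  Match 5 -- 10
  No augmenting path remains.

Step 3: Verify this is maximum:
  Matching size 5 = min(|L|, |R|) = min(5, 5), which is an upper bound, so this matching is maximum.

Maximum matching: {(1,6), (2,8), (3,7), (4,9), (5,10)}
Size: 5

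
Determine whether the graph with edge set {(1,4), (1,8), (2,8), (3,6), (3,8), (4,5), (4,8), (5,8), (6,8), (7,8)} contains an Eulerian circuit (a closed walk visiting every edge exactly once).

Step 1: Find the degree of each vertex:
  deg(1) = 2
  deg(2) = 1
  deg(3) = 2
  deg(4) = 3
  deg(5) = 2
  deg(6) = 2
  deg(7) = 1
  deg(8) = 7

Step 2: Count vertices with odd degree:
  Odd-degree vertices: 2, 4, 7, 8 (4 total)

Step 3: Apply Euler's theorem:
  - Eulerian circuit exists iff graph is connected and all vertices have even degree
  - Eulerian path exists iff graph is connected and has 0 or 2 odd-degree vertices

Graph has 4 odd-degree vertices (need 0 or 2).
Neither Eulerian path nor Eulerian circuit exists.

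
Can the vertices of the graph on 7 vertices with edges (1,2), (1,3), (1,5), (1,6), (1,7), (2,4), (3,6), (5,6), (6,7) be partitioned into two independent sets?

Step 1: Attempt 2-coloring using BFS:
  Start at vertex 1, assign color 0
  Color vertex 2 with color 1 (neighbor of 1)
  Color vertex 3 with color 1 (neighbor of 1)
  Color vertex 5 with color 1 (neighbor of 1)
  Color vertex 6 with color 1 (neighbor of 1)
  Color vertex 7 with color 1 (neighbor of 1)
  Color vertex 4 with color 0 (neighbor of 2)

Step 2: Conflict found! Vertices 3 and 6 are adjacent but have the same color.
This means the graph contains an odd cycle.

The graph is NOT bipartite.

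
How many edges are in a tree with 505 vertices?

A tree on n vertices always has exactly n - 1 edges.
For n = 505: edges = 505 - 1 = 504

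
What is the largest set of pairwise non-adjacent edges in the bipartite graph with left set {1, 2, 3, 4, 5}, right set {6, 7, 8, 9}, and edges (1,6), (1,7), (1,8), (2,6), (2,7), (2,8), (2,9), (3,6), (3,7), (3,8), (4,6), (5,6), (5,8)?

Step 1: List the neighbors of each left vertex:
  1: 6, 7, 8
  2: 6, 7, 8, 9
  3: 6, 7, 8
  4: 6
  5: 6, 8

Step 2: Greedily match left vertices, then look for augmenting paths:
  Match 1 -- 7
  Match 2 -- 9
  Match 3 -- 8
  Match 4 -- 6
  No augmenting path remains.

Step 3: Verify this is maximum:
  Matching size 4 = min(|L|, |R|) = min(5, 4), which is an upper bound, so this matching is maximum.

Maximum matching: {(1,7), (2,9), (3,8), (4,6)}
Size: 4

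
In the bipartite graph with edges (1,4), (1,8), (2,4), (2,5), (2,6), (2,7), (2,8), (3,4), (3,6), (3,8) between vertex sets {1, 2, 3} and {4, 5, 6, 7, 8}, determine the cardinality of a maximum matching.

Step 1: List the neighbors of each left vertex:
  1: 4, 8
  2: 4, 5, 6, 7, 8
  3: 4, 6, 8

Step 2: Greedily match left vertices, then look for augmenting paths:
  Match 1 -- 4
  Match 2 -- 5
  Match 3 -- 6
  No augmenting path remains.

Step 3: Verify this is maximum:
  Matching size 3 = min(|L|, |R|) = min(3, 5), which is an upper bound, so this matching is maximum.

Maximum matching: {(1,4), (2,5), (3,6)}
Size: 3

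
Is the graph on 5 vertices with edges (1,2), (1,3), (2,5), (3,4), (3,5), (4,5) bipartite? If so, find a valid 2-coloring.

Step 1: Attempt 2-coloring using BFS:
  Start at vertex 1, assign color 0
  Color vertex 2 with color 1 (neighbor of 1)
  Color vertex 3 with color 1 (neighbor of 1)
  Color vertex 5 with color 0 (neighbor of 2)
  Color vertex 4 with color 0 (neighbor of 3)

Step 2: Conflict found! Vertices 5 and 4 are adjacent but have the same color.
This means the graph contains an odd cycle.

The graph is NOT bipartite.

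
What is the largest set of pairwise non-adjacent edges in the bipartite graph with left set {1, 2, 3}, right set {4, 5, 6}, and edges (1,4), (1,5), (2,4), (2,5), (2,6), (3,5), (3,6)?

Step 1: List the neighbors of each left vertex:
  1: 4, 5
  2: 4, 5, 6
  3: 5, 6

Step 2: Greedily match left vertices, then look for augmenting paths:
  Match 1 -- 4
  Match 2 -- 5
  Match 3 -- 6
  No augmenting path remains.

Step 3: Verify this is maximum:
  Matching size 3 = min(|L|, |R|) = min(3, 3), which is an upper bound, so this matching is maximum.

Maximum matching: {(1,4), (2,5), (3,6)}
Size: 3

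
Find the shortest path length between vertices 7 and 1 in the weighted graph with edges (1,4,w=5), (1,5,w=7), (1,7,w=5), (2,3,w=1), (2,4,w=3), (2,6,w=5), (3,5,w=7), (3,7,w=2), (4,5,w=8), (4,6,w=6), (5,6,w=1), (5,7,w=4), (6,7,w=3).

Step 1: Build adjacency list with weights:
  1: 4(w=5), 5(w=7), 7(w=5)
  2: 3(w=1), 4(w=3), 6(w=5)
  3: 2(w=1), 5(w=7), 7(w=2)
  4: 1(w=5), 2(w=3), 5(w=8), 6(w=6)
  5: 1(w=7), 3(w=7), 4(w=8), 6(w=1), 7(w=4)
  6: 2(w=5), 4(w=6), 5(w=1), 7(w=3)
  7: 1(w=5), 3(w=2), 5(w=4), 6(w=3)

Step 2: Apply Dijkstra's algorithm from vertex 7:
  Visit vertex 7 (distance=0)
    Update dist[1] = 5
    Update dist[3] = 2
    Update dist[5] = 4
    Update dist[6] = 3
  Visit vertex 3 (distance=2)
    Update dist[2] = 3
  Visit vertex 2 (distance=3)
    Update dist[4] = 6
  Visit vertex 6 (distance=3)
  Visit vertex 5 (distance=4)
  Visit vertex 1 (distance=5)

Step 3: Shortest path: 7 -> 1
Total weight: 5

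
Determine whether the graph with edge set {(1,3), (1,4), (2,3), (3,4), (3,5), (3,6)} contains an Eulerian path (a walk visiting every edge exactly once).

Step 1: Find the degree of each vertex:
  deg(1) = 2
  deg(2) = 1
  deg(3) = 5
  deg(4) = 2
  deg(5) = 1
  deg(6) = 1

Step 2: Count vertices with odd degree:
  Odd-degree vertices: 2, 3, 5, 6 (4 total)

Step 3: Apply Euler's theorem:
  - Eulerian circuit exists iff graph is connected and all vertices have even degree
  - Eulerian path exists iff graph is connected and has 0 or 2 odd-degree vertices

Graph has 4 odd-degree vertices (need 0 or 2).
Neither Eulerian path nor Eulerian circuit exists.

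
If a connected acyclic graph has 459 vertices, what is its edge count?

A tree on n vertices always has exactly n - 1 edges.
For n = 459: edges = 459 - 1 = 458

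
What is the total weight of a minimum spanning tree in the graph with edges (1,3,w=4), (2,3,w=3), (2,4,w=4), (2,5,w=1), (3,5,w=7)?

Apply Kruskal's algorithm (sort edges by weight, add if no cycle):

Sorted edges by weight:
  (2,5) w=1
  (2,3) w=3
  (1,3) w=4
  (2,4) w=4
  (3,5) w=7

Add edge (2,5) w=1 -- no cycle. Running total: 1
Add edge (2,3) w=3 -- no cycle. Running total: 4
Add edge (1,3) w=4 -- no cycle. Running total: 8
Add edge (2,4) w=4 -- no cycle. Running total: 12

MST edges: (2,5,w=1), (2,3,w=3), (1,3,w=4), (2,4,w=4)
Total MST weight: 1 + 3 + 4 + 4 = 12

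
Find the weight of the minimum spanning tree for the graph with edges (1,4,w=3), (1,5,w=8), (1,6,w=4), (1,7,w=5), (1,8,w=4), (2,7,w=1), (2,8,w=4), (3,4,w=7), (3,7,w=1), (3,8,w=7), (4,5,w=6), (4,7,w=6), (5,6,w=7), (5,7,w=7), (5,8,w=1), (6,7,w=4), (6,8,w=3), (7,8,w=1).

Apply Kruskal's algorithm (sort edges by weight, add if no cycle):

Sorted edges by weight:
  (2,7) w=1
  (3,7) w=1
  (5,8) w=1
  (7,8) w=1
  (1,4) w=3
  (6,8) w=3
  (1,6) w=4
  (1,8) w=4
  (2,8) w=4
  (6,7) w=4
  (1,7) w=5
  (4,7) w=6
  (4,5) w=6
  (3,8) w=7
  (3,4) w=7
  (5,6) w=7
  (5,7) w=7
  (1,5) w=8

Add edge (2,7) w=1 -- no cycle. Running total: 1
Add edge (3,7) w=1 -- no cycle. Running total: 2
Add edge (5,8) w=1 -- no cycle. Running total: 3
Add edge (7,8) w=1 -- no cycle. Running total: 4
Add edge (1,4) w=3 -- no cycle. Running total: 7
Add edge (6,8) w=3 -- no cycle. Running total: 10
Add edge (1,6) w=4 -- no cycle. Running total: 14

MST edges: (2,7,w=1), (3,7,w=1), (5,8,w=1), (7,8,w=1), (1,4,w=3), (6,8,w=3), (1,6,w=4)
Total MST weight: 1 + 1 + 1 + 1 + 3 + 3 + 4 = 14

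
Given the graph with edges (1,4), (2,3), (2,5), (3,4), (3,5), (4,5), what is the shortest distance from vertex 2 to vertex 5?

Step 1: Build adjacency list:
  1: 4
  2: 3, 5
  3: 2, 4, 5
  4: 1, 3, 5
  5: 2, 3, 4

Step 2: BFS from vertex 2 to find shortest path to 5:
  vertex 3 reached at distance 1
  vertex 5 reached at distance 1

Step 3: Shortest path: 2 -> 5
Path length: 1 edge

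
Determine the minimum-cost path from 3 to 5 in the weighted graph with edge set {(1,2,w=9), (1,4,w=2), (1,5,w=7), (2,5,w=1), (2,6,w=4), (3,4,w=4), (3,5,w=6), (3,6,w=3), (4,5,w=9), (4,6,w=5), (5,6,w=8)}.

Step 1: Build adjacency list with weights:
  1: 2(w=9), 4(w=2), 5(w=7)
  2: 1(w=9), 5(w=1), 6(w=4)
  3: 4(w=4), 5(w=6), 6(w=3)
  4: 1(w=2), 3(w=4), 5(w=9), 6(w=5)
  5: 1(w=7), 2(w=1), 3(w=6), 4(w=9), 6(w=8)
  6: 2(w=4), 3(w=3), 4(w=5), 5(w=8)

Step 2: Apply Dijkstra's algorithm from vertex 3:
  Visit vertex 3 (distance=0)
    Update dist[4] = 4
    Update dist[5] = 6
    Update dist[6] = 3
  Visit vertex 6 (distance=3)
    Update dist[2] = 7
  Visit vertex 4 (distance=4)
    Update dist[1] = 6
  Visit vertex 1 (distance=6)
  Visit vertex 5 (distance=6)

Step 3: Shortest path: 3 -> 5
Total weight: 6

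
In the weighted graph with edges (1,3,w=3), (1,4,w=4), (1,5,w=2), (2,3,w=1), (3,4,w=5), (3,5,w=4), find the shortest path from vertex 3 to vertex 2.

Step 1: Build adjacency list with weights:
  1: 3(w=3), 4(w=4), 5(w=2)
  2: 3(w=1)
  3: 1(w=3), 2(w=1), 4(w=5), 5(w=4)
  4: 1(w=4), 3(w=5)
  5: 1(w=2), 3(w=4)

Step 2: Apply Dijkstra's algorithm from vertex 3:
  Visit vertex 3 (distance=0)
    Update dist[1] = 3
    Update dist[2] = 1
    Update dist[4] = 5
    Update dist[5] = 4
  Visit vertex 2 (distance=1)

Step 3: Shortest path: 3 -> 2
Total weight: 1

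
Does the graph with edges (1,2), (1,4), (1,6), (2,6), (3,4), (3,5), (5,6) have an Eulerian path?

Step 1: Find the degree of each vertex:
  deg(1) = 3
  deg(2) = 2
  deg(3) = 2
  deg(4) = 2
  deg(5) = 2
  deg(6) = 3

Step 2: Count vertices with odd degree:
  Odd-degree vertices: 1, 6 (2 total)

Step 3: Apply Euler's theorem:
  - Eulerian circuit exists iff graph is connected and all vertices have even degree
  - Eulerian path exists iff graph is connected and has 0 or 2 odd-degree vertices

Graph is connected with exactly 2 odd-degree vertices (1, 6).
Eulerian path exists (starting and ending at the odd-degree vertices), but no Eulerian circuit.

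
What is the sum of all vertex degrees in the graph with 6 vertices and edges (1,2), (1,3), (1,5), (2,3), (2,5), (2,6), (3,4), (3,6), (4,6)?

Step 1: Count edges incident to each vertex:
  deg(1) = 3 (neighbors: 2, 3, 5)
  deg(2) = 4 (neighbors: 1, 3, 5, 6)
  deg(3) = 4 (neighbors: 1, 2, 4, 6)
  deg(4) = 2 (neighbors: 3, 6)
  deg(5) = 2 (neighbors: 1, 2)
  deg(6) = 3 (neighbors: 2, 3, 4)

Step 2: Sum all degrees:
  3 + 4 + 4 + 2 + 2 + 3 = 18

Verification: sum of degrees = 2 * |E| = 2 * 9 = 18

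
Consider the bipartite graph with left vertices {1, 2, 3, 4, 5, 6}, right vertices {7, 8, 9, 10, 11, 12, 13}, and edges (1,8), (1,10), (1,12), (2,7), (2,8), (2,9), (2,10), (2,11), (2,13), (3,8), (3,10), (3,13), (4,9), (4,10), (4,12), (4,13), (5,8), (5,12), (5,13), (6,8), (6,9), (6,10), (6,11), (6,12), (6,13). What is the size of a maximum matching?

Step 1: List the neighbors of each left vertex:
  1: 8, 10, 12
  2: 7, 8, 9, 10, 11, 13
  3: 8, 10, 13
  4: 9, 10, 12, 13
  5: 8, 12, 13
  6: 8, 9, 10, 11, 12, 13

Step 2: Greedily match left vertices, then look for augmenting paths:
  Match 1 -- 8
  Match 2 -- 7
  Match 3 -- 10
  Match 4 -- 9
  Match 5 -- 12
  Match 6 -- 11
  No augmenting path remains.

Step 3: Verify this is maximum:
  Matching size 6 = min(|L|, |R|) = min(6, 7), which is an upper bound, so this matching is maximum.

Maximum matching: {(1,8), (2,7), (3,10), (4,9), (5,12), (6,11)}
Size: 6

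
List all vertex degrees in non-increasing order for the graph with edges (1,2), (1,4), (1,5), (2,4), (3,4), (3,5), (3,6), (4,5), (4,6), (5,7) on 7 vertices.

Step 1: Count edges incident to each vertex:
  deg(1) = 3 (neighbors: 2, 4, 5)
  deg(2) = 2 (neighbors: 1, 4)
  deg(3) = 3 (neighbors: 4, 5, 6)
  deg(4) = 5 (neighbors: 1, 2, 3, 5, 6)
  deg(5) = 4 (neighbors: 1, 3, 4, 7)
  deg(6) = 2 (neighbors: 3, 4)
  deg(7) = 1 (neighbors: 5)

Step 2: Sort degrees in non-increasing order:
  Degrees: [3, 2, 3, 5, 4, 2, 1] -> sorted: [5, 4, 3, 3, 2, 2, 1]

Degree sequence: [5, 4, 3, 3, 2, 2, 1]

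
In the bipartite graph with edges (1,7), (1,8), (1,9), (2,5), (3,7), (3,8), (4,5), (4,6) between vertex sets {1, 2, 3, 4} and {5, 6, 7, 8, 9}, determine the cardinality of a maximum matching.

Step 1: List the neighbors of each left vertex:
  1: 7, 8, 9
  2: 5
  3: 7, 8
  4: 5, 6

Step 2: Greedily match left vertices, then look for augmenting paths:
  Match 1 -- 7
  Match 2 -- 5
  Match 3 -- 8
  Match 4 -- 6
  No augmenting path remains.

Step 3: Verify this is maximum:
  Matching size 4 = min(|L|, |R|) = min(4, 5), which is an upper bound, so this matching is maximum.

Maximum matching: {(1,7), (2,5), (3,8), (4,6)}
Size: 4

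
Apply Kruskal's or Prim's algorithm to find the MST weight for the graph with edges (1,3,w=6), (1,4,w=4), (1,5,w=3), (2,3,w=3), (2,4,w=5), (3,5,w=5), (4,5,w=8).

Apply Kruskal's algorithm (sort edges by weight, add if no cycle):

Sorted edges by weight:
  (1,5) w=3
  (2,3) w=3
  (1,4) w=4
  (2,4) w=5
  (3,5) w=5
  (1,3) w=6
  (4,5) w=8

Add edge (1,5) w=3 -- no cycle. Running total: 3
Add edge (2,3) w=3 -- no cycle. Running total: 6
Add edge (1,4) w=4 -- no cycle. Running total: 10
Add edge (2,4) w=5 -- no cycle. Running total: 15

MST edges: (1,5,w=3), (2,3,w=3), (1,4,w=4), (2,4,w=5)
Total MST weight: 3 + 3 + 4 + 5 = 15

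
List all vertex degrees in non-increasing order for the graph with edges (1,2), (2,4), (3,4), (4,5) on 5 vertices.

Step 1: Count edges incident to each vertex:
  deg(1) = 1 (neighbors: 2)
  deg(2) = 2 (neighbors: 1, 4)
  deg(3) = 1 (neighbors: 4)
  deg(4) = 3 (neighbors: 2, 3, 5)
  deg(5) = 1 (neighbors: 4)

Step 2: Sort degrees in non-increasing order:
  Degrees: [1, 2, 1, 3, 1] -> sorted: [3, 2, 1, 1, 1]

Degree sequence: [3, 2, 1, 1, 1]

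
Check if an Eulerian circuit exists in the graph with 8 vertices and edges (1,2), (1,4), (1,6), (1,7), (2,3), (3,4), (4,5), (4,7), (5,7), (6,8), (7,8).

Step 1: Find the degree of each vertex:
  deg(1) = 4
  deg(2) = 2
  deg(3) = 2
  deg(4) = 4
  deg(5) = 2
  deg(6) = 2
  deg(7) = 4
  deg(8) = 2

Step 2: Count vertices with odd degree:
  All vertices have even degree (0 odd-degree vertices)

Step 3: Apply Euler's theorem:
  - Eulerian circuit exists iff graph is connected and all vertices have even degree
  - Eulerian path exists iff graph is connected and has 0 or 2 odd-degree vertices

Graph is connected with 0 odd-degree vertices.
Both Eulerian circuit and Eulerian path exist.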